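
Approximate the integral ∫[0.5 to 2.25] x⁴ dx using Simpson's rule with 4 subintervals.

f(x) = x⁴
a = 0.5, b = 2.25, n = 4
h = (b - a)/n = 0.437500

Simpson's rule: (h/3)[f(x₀) + 4f(x₁) + 2f(x₂) + ... + f(xₙ)]

x_0 = 0.5000, f(x_0) = 0.062500, coefficient = 1
x_1 = 0.9375, f(x_1) = 0.772476, coefficient = 4
x_2 = 1.3750, f(x_2) = 3.574463, coefficient = 2
x_3 = 1.8125, f(x_3) = 10.792252, coefficient = 4
x_4 = 2.2500, f(x_4) = 25.628906, coefficient = 1

I ≈ (0.437500/3) × 79.099243 = 11.535306
Exact value: 11.526758
Error: 0.008548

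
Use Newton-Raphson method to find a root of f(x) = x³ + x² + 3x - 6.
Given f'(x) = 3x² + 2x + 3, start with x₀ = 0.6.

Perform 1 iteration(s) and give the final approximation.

f(x) = x³ + x² + 3x - 6
f'(x) = 3x² + 2x + 3
x₀ = 0.6

Newton-Raphson formula: x_{n+1} = x_n - f(x_n)/f'(x_n)

Iteration 1:
  f(0.600000) = -3.624000
  f'(0.600000) = 5.280000
  x_1 = 0.600000 - (-3.624000)/5.280000 = 1.286364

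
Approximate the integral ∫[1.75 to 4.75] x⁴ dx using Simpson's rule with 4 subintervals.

f(x) = x⁴
a = 1.75, b = 4.75, n = 4
h = (b - a)/n = 0.750000

Simpson's rule: (h/3)[f(x₀) + 4f(x₁) + 2f(x₂) + ... + f(xₙ)]

x_0 = 1.7500, f(x_0) = 9.378906, coefficient = 1
x_1 = 2.5000, f(x_1) = 39.062500, coefficient = 4
x_2 = 3.2500, f(x_2) = 111.566406, coefficient = 2
x_3 = 4.0000, f(x_3) = 256.000000, coefficient = 4
x_4 = 4.7500, f(x_4) = 509.066406, coefficient = 1

I ≈ (0.750000/3) × 1921.828125 = 480.457031
Exact value: 480.330469
Error: 0.126563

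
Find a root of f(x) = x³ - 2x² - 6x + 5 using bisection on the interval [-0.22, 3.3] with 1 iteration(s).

f(x) = x³ - 2x² - 6x + 5
Initial interval: [-0.22, 3.3]

Iteration 1:
  c_1 = (-0.220000 + 3.300000)/2 = 1.540000
  f(c_1) = f(1.540000) = -5.330936
  f(a) × f(c) < 0, new interval: [-0.220000, 1.540000]

After 1 iteration(s), the approximation is c_1 = 1.540000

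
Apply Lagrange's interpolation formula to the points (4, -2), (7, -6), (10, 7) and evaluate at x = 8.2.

Lagrange interpolation formula:
P(x) = Σ yᵢ × Lᵢ(x)
where Lᵢ(x) = Π_{j≠i} (x - xⱼ)/(xᵢ - xⱼ)

L_0(8.2) = (8.2 - 7)/(4 - 7) × (8.2 - 10)/(4 - 10) = -0.120000
L_1(8.2) = (8.2 - 4)/(7 - 4) × (8.2 - 10)/(7 - 10) = 0.840000
L_2(8.2) = (8.2 - 4)/(10 - 4) × (8.2 - 7)/(10 - 7) = 0.280000

P(8.2) = (-2)×L_0(8.2) + (-6)×L_1(8.2) + 7×L_2(8.2)
P(8.2) = -2.840000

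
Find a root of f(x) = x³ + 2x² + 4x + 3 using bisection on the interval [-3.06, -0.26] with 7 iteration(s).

f(x) = x³ + 2x² + 4x + 3
Initial interval: [-3.06, -0.26]

Iteration 1:
  c_1 = (-3.060000 + (-0.260000))/2 = -1.660000
  f(c_1) = f(-1.660000) = -2.703096
  f(a) × f(c) ≥ 0, new interval: [-1.660000, -0.260000]
Iteration 2:
  c_2 = (-1.660000 + (-0.260000))/2 = -0.960000
  f(c_2) = f(-0.960000) = 0.118464
  f(a) × f(c) < 0, new interval: [-1.660000, -0.960000]
Iteration 3:
  c_3 = (-1.660000 + (-0.960000))/2 = -1.310000
  f(c_3) = f(-1.310000) = -1.055891
  f(a) × f(c) ≥ 0, new interval: [-1.310000, -0.960000]
Iteration 4:
  c_4 = (-1.310000 + (-0.960000))/2 = -1.135000
  f(c_4) = f(-1.135000) = -0.425685
  f(a) × f(c) ≥ 0, new interval: [-1.135000, -0.960000]
Iteration 5:
  c_5 = (-1.135000 + (-0.960000))/2 = -1.047500
  f(c_5) = f(-1.047500) = -0.144863
  f(a) × f(c) ≥ 0, new interval: [-1.047500, -0.960000]
Iteration 6:
  c_6 = (-1.047500 + (-0.960000))/2 = -1.003750
  f(c_6) = f(-1.003750) = -0.011264
  f(a) × f(c) ≥ 0, new interval: [-1.003750, -0.960000]
Iteration 7:
  c_7 = (-1.003750 + (-0.960000))/2 = -0.981875
  f(c_7) = f(-0.981875) = 0.054052
  f(a) × f(c) < 0, new interval: [-1.003750, -0.981875]

After 7 iteration(s), the approximation is c_7 = -0.981875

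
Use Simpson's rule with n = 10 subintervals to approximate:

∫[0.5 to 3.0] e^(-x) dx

f(x) = e^(-x)
a = 0.5, b = 3.0, n = 10
h = (b - a)/n = 0.250000

Simpson's rule: (h/3)[f(x₀) + 4f(x₁) + 2f(x₂) + ... + f(xₙ)]

x_0 = 0.5000, f(x_0) = 0.606531, coefficient = 1
x_1 = 0.7500, f(x_1) = 0.472367, coefficient = 4
x_2 = 1.0000, f(x_2) = 0.367879, coefficient = 2
x_3 = 1.2500, f(x_3) = 0.286505, coefficient = 4
x_4 = 1.5000, f(x_4) = 0.223130, coefficient = 2
x_5 = 1.7500, f(x_5) = 0.173774, coefficient = 4
x_6 = 2.0000, f(x_6) = 0.135335, coefficient = 2
x_7 = 2.2500, f(x_7) = 0.105399, coefficient = 4
x_8 = 2.5000, f(x_8) = 0.082085, coefficient = 2
x_9 = 2.7500, f(x_9) = 0.063928, coefficient = 4
x_10 = 3.0000, f(x_10) = 0.049787, coefficient = 1

I ≈ (0.250000/3) × 6.681067 = 0.556756
Exact value: 0.556744
Error: 0.000012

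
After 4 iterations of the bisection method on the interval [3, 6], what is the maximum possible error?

Bisection error bound: |error| ≤ (b-a)/2^n
|error| ≤ (6 - 3)/2^4 = 3/2^4
|error| ≤ 0.1875000000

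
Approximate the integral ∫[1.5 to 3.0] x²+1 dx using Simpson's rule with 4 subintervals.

f(x) = x²+1
a = 1.5, b = 3.0, n = 4
h = (b - a)/n = 0.375000

Simpson's rule: (h/3)[f(x₀) + 4f(x₁) + 2f(x₂) + ... + f(xₙ)]

x_0 = 1.5000, f(x_0) = 3.250000, coefficient = 1
x_1 = 1.8750, f(x_1) = 4.515625, coefficient = 4
x_2 = 2.2500, f(x_2) = 6.062500, coefficient = 2
x_3 = 2.6250, f(x_3) = 7.890625, coefficient = 4
x_4 = 3.0000, f(x_4) = 10.000000, coefficient = 1

I ≈ (0.375000/3) × 75.000000 = 9.375000
Exact value: 9.375000
Error: 0.000000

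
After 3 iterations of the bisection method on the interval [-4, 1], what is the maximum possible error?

Bisection error bound: |error| ≤ (b-a)/2^n
|error| ≤ (1 - (-4))/2^3 = 5/2^3
|error| ≤ 0.6250000000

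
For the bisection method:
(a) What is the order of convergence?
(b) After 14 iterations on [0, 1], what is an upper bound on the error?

(a) Bisection has linear (order 1) convergence; the error is halved each step.

(b) Error bound = (b-a)/2^n = (1 - 0)/2^{14}
    = 1/2^{14}

(a) 1 (linear); (b) error ≤ 6.10e-05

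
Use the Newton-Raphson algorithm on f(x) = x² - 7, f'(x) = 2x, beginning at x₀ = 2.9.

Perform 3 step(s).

f(x) = x² - 7
f'(x) = 2x
x₀ = 2.9

Newton-Raphson formula: x_{n+1} = x_n - f(x_n)/f'(x_n)

Iteration 1:
  f(2.900000) = 1.410000
  f'(2.900000) = 5.800000
  x_1 = 2.900000 - 1.410000/5.800000 = 2.656897
Iteration 2:
  f(2.656897) = 0.059099
  f'(2.656897) = 5.313793
  x_2 = 2.656897 - 0.059099/5.313793 = 2.645775
Iteration 3:
  f(2.645775) = 0.000124
  f'(2.645775) = 5.291549
  x_3 = 2.645775 - 0.000124/5.291549 = 2.645751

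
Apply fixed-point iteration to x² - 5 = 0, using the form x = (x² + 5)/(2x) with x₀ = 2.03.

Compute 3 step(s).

Equation: x² - 5 = 0
Fixed-point form: x = (x² + 5)/(2x)
x₀ = 2.03

x_1 = g(2.030000) = 2.246527
x_2 = g(2.246527) = 2.236092
x_3 = g(2.236092) = 2.236068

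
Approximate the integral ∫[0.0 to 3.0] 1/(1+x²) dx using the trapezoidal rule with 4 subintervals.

f(x) = 1/(1+x²)
a = 0.0, b = 3.0, n = 4
h = (b - a)/n = 0.750000

Trapezoidal rule: (h/2)[f(x₀) + 2f(x₁) + 2f(x₂) + ... + f(xₙ)]

x_0 = 0.0000, f(x_0) = 1.000000, coefficient = 1
x_1 = 0.7500, f(x_1) = 0.640000, coefficient = 2
x_2 = 1.5000, f(x_2) = 0.307692, coefficient = 2
x_3 = 2.2500, f(x_3) = 0.164948, coefficient = 2
x_4 = 3.0000, f(x_4) = 0.100000, coefficient = 1

I ≈ (0.750000/2) × 3.325282 = 1.246981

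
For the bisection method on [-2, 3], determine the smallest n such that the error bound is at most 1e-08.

We need (b-a)/2^n ≤ 1e-08
(3 - (-2))/2^n ≤ 1e-08
5/2^n ≤ 1e-08
2^n ≥ 500000000
n ≥ log₂(500000000) = 28.90
n ≥ 29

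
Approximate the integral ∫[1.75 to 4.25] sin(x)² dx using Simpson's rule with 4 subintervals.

f(x) = sin(x)²
a = 1.75, b = 4.25, n = 4
h = (b - a)/n = 0.625000

Simpson's rule: (h/3)[f(x₀) + 4f(x₁) + 2f(x₂) + ... + f(xₙ)]

x_0 = 1.7500, f(x_0) = 0.968228, coefficient = 1
x_1 = 2.3750, f(x_1) = 0.481199, coefficient = 4
x_2 = 3.0000, f(x_2) = 0.019915, coefficient = 2
x_3 = 3.6250, f(x_3) = 0.216038, coefficient = 4
x_4 = 4.2500, f(x_4) = 0.801006, coefficient = 1

I ≈ (0.625000/3) × 4.598011 = 0.957919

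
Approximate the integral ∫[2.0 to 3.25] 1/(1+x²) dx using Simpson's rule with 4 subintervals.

f(x) = 1/(1+x²)
a = 2.0, b = 3.25, n = 4
h = (b - a)/n = 0.312500

Simpson's rule: (h/3)[f(x₀) + 4f(x₁) + 2f(x₂) + ... + f(xₙ)]

x_0 = 2.0000, f(x_0) = 0.200000, coefficient = 1
x_1 = 2.3125, f(x_1) = 0.157538, coefficient = 4
x_2 = 2.6250, f(x_2) = 0.126733, coefficient = 2
x_3 = 2.9375, f(x_3) = 0.103854, coefficient = 4
x_4 = 3.2500, f(x_4) = 0.086486, coefficient = 1

I ≈ (0.312500/3) × 1.585522 = 0.165158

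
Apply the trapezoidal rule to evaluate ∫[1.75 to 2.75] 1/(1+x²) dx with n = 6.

f(x) = 1/(1+x²)
a = 1.75, b = 2.75, n = 6
h = (b - a)/n = 0.166667

Trapezoidal rule: (h/2)[f(x₀) + 2f(x₁) + 2f(x₂) + ... + f(xₙ)]

x_0 = 1.7500, f(x_0) = 0.246154, coefficient = 1
x_1 = 1.9167, f(x_1) = 0.213967, coefficient = 2
x_2 = 2.0833, f(x_2) = 0.187256, coefficient = 2
x_3 = 2.2500, f(x_3) = 0.164948, coefficient = 2
x_4 = 2.4167, f(x_4) = 0.146193, coefficient = 2
x_5 = 2.5833, f(x_5) = 0.130317, coefficient = 2
x_6 = 2.7500, f(x_6) = 0.116788, coefficient = 1

I ≈ (0.166667/2) × 2.048305 = 0.170692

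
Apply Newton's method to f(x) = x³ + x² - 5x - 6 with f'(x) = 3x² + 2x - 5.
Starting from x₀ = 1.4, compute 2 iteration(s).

f(x) = x³ + x² - 5x - 6
f'(x) = 3x² + 2x - 5
x₀ = 1.4

Newton-Raphson formula: x_{n+1} = x_n - f(x_n)/f'(x_n)

Iteration 1:
  f(1.400000) = -8.296000
  f'(1.400000) = 3.680000
  x_1 = 1.400000 - (-8.296000)/3.680000 = 3.654348
Iteration 2:
  f(3.654348) = 37.883623
  f'(3.654348) = 42.371470
  x_2 = 3.654348 - 37.883623/42.371470 = 2.760265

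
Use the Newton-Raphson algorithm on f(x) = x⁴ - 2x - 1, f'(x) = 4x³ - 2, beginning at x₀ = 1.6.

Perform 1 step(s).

f(x) = x⁴ - 2x - 1
f'(x) = 4x³ - 2
x₀ = 1.6

Newton-Raphson formula: x_{n+1} = x_n - f(x_n)/f'(x_n)

Iteration 1:
  f(1.600000) = 2.353600
  f'(1.600000) = 14.384000
  x_1 = 1.600000 - 2.353600/14.384000 = 1.436374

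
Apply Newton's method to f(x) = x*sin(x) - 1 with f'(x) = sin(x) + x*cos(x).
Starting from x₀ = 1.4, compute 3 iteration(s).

f(x) = x*sin(x) - 1
f'(x) = sin(x) + x*cos(x)
x₀ = 1.4

Newton-Raphson formula: x_{n+1} = x_n - f(x_n)/f'(x_n)

Iteration 1:
  f(1.400000) = 0.379630
  f'(1.400000) = 1.223404
  x_1 = 1.400000 - 0.379630/1.223404 = 1.089694
Iteration 2:
  f(1.089694) = -0.034002
  f'(1.089694) = 1.390749
  x_2 = 1.089694 - (-0.034002)/1.390749 = 1.114143
Iteration 3:
  f(1.114143) = -0.000020
  f'(1.114143) = 1.388811
  x_3 = 1.114143 - (-0.000020)/1.388811 = 1.114157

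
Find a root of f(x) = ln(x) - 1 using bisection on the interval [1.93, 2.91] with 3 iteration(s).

f(x) = ln(x) - 1
Initial interval: [1.93, 2.91]

Iteration 1:
  c_1 = (1.930000 + 2.910000)/2 = 2.420000
  f(c_1) = f(2.420000) = -0.116232
  f(a) × f(c) ≥ 0, new interval: [2.420000, 2.910000]
Iteration 2:
  c_2 = (2.420000 + 2.910000)/2 = 2.665000
  f(c_2) = f(2.665000) = -0.019796
  f(a) × f(c) ≥ 0, new interval: [2.665000, 2.910000]
Iteration 3:
  c_3 = (2.665000 + 2.910000)/2 = 2.787500
  f(c_3) = f(2.787500) = 0.025145
  f(a) × f(c) < 0, new interval: [2.665000, 2.787500]

After 3 iteration(s), the approximation is c_3 = 2.787500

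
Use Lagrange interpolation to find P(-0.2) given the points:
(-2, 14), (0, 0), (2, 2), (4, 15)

Lagrange interpolation formula:
P(x) = Σ yᵢ × Lᵢ(x)
where Lᵢ(x) = Π_{j≠i} (x - xⱼ)/(xᵢ - xⱼ)

L_0(-0.2) = (-0.2 - 0)/(-2 - 0) × (-0.2 - 2)/(-2 - 2) × (-0.2 - 4)/(-2 - 4) = 0.038500
L_1(-0.2) = (-0.2 - (-2))/(0 - (-2)) × (-0.2 - 2)/(0 - 2) × (-0.2 - 4)/(0 - 4) = 1.039500
L_2(-0.2) = (-0.2 - (-2))/(2 - (-2)) × (-0.2 - 0)/(2 - 0) × (-0.2 - 4)/(2 - 4) = -0.094500
L_3(-0.2) = (-0.2 - (-2))/(4 - (-2)) × (-0.2 - 0)/(4 - 0) × (-0.2 - 2)/(4 - 2) = 0.016500

P(-0.2) = 14×L_0(-0.2) + 0×L_1(-0.2) + 2×L_2(-0.2) + 15×L_3(-0.2)
P(-0.2) = 0.597500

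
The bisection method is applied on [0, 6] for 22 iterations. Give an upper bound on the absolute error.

Bisection error bound: |error| ≤ (b-a)/2^n
|error| ≤ (6 - 0)/2^22 = 6/2^22
|error| ≤ 0.0000014305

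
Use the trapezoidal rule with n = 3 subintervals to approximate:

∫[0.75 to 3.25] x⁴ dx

f(x) = x⁴
a = 0.75, b = 3.25, n = 3
h = (b - a)/n = 0.833333

Trapezoidal rule: (h/2)[f(x₀) + 2f(x₁) + 2f(x₂) + ... + f(xₙ)]

x_0 = 0.7500, f(x_0) = 0.316406, coefficient = 1
x_1 = 1.5833, f(x_1) = 6.284770, coefficient = 2
x_2 = 2.4167, f(x_2) = 34.108845, coefficient = 2
x_3 = 3.2500, f(x_3) = 111.566406, coefficient = 1

I ≈ (0.833333/2) × 192.670042 = 80.279184
Exact value: 72.470703
Error: 7.808481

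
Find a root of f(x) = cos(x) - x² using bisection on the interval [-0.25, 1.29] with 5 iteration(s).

f(x) = cos(x) - x²
Initial interval: [-0.25, 1.29]

Iteration 1:
  c_1 = (-0.250000 + 1.290000)/2 = 0.520000
  f(c_1) = f(0.520000) = 0.597419
  f(a) × f(c) ≥ 0, new interval: [0.520000, 1.290000]
Iteration 2:
  c_2 = (0.520000 + 1.290000)/2 = 0.905000
  f(c_2) = f(0.905000) = -0.201339
  f(a) × f(c) < 0, new interval: [0.520000, 0.905000]
Iteration 3:
  c_3 = (0.520000 + 0.905000)/2 = 0.712500
  f(c_3) = f(0.712500) = 0.249074
  f(a) × f(c) ≥ 0, new interval: [0.712500, 0.905000]
Iteration 4:
  c_4 = (0.712500 + 0.905000)/2 = 0.808750
  f(c_4) = f(0.808750) = 0.036327
  f(a) × f(c) ≥ 0, new interval: [0.808750, 0.905000]
Iteration 5:
  c_5 = (0.808750 + 0.905000)/2 = 0.856875
  f(c_5) = f(0.856875) = -0.079432
  f(a) × f(c) < 0, new interval: [0.808750, 0.856875]

After 5 iteration(s), the approximation is c_5 = 0.856875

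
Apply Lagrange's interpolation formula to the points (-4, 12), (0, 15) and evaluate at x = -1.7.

Lagrange interpolation formula:
P(x) = Σ yᵢ × Lᵢ(x)
where Lᵢ(x) = Π_{j≠i} (x - xⱼ)/(xᵢ - xⱼ)

L_0(-1.7) = (-1.7 - 0)/(-4 - 0) = 0.425000
L_1(-1.7) = (-1.7 - (-4))/(0 - (-4)) = 0.575000

P(-1.7) = 12×L_0(-1.7) + 15×L_1(-1.7)
P(-1.7) = 13.725000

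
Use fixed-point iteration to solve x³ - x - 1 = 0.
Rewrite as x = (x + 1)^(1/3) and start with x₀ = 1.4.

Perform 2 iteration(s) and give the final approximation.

Equation: x³ - x - 1 = 0
Fixed-point form: x = (x + 1)^(1/3)
x₀ = 1.4

x_1 = g(1.400000) = 1.338866
x_2 = g(1.338866) = 1.327400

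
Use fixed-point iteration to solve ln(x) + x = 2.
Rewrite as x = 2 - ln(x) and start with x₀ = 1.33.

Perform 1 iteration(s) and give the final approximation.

Equation: ln(x) + x = 2
Fixed-point form: x = 2 - ln(x)
x₀ = 1.33

x_1 = g(1.330000) = 1.714821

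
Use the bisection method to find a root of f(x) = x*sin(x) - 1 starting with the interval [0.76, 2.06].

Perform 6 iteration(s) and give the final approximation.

f(x) = x*sin(x) - 1
Initial interval: [0.76, 2.06]

Iteration 1:
  c_1 = (0.760000 + 2.060000)/2 = 1.410000
  f(c_1) = f(1.410000) = 0.391811
  f(a) × f(c) < 0, new interval: [0.760000, 1.410000]
Iteration 2:
  c_2 = (0.760000 + 1.410000)/2 = 1.085000
  f(c_2) = f(1.085000) = -0.040531
  f(a) × f(c) ≥ 0, new interval: [1.085000, 1.410000]
Iteration 3:
  c_3 = (1.085000 + 1.410000)/2 = 1.247500
  f(c_3) = f(1.247500) = 0.182871
  f(a) × f(c) < 0, new interval: [1.085000, 1.247500]
Iteration 4:
  c_4 = (1.085000 + 1.247500)/2 = 1.166250
  f(c_4) = f(1.166250) = 0.072112
  f(a) × f(c) < 0, new interval: [1.085000, 1.166250]
Iteration 5:
  c_5 = (1.085000 + 1.166250)/2 = 1.125625
  f(c_5) = f(1.125625) = 0.015918
  f(a) × f(c) < 0, new interval: [1.085000, 1.125625]
Iteration 6:
  c_6 = (1.085000 + 1.125625)/2 = 1.105312
  f(c_6) = f(1.105312) = -0.012288
  f(a) × f(c) ≥ 0, new interval: [1.105312, 1.125625]

After 6 iteration(s), the approximation is c_6 = 1.105312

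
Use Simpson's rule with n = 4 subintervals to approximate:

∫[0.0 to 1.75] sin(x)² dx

f(x) = sin(x)²
a = 0.0, b = 1.75, n = 4
h = (b - a)/n = 0.437500

Simpson's rule: (h/3)[f(x₀) + 4f(x₁) + 2f(x₂) + ... + f(xₙ)]

x_0 = 0.0000, f(x_0) = 0.000000, coefficient = 1
x_1 = 0.4375, f(x_1) = 0.179502, coefficient = 4
x_2 = 0.8750, f(x_2) = 0.589123, coefficient = 2
x_3 = 1.3125, f(x_3) = 0.934754, coefficient = 4
x_4 = 1.7500, f(x_4) = 0.968228, coefficient = 1

I ≈ (0.437500/3) × 6.603495 = 0.963010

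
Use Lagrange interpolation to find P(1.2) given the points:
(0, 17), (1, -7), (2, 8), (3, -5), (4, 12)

Lagrange interpolation formula:
P(x) = Σ yᵢ × Lᵢ(x)
where Lᵢ(x) = Π_{j≠i} (x - xⱼ)/(xᵢ - xⱼ)

L_0(1.2) = (1.2 - 1)/(0 - 1) × (1.2 - 2)/(0 - 2) × (1.2 - 3)/(0 - 3) × (1.2 - 4)/(0 - 4) = -0.033600
L_1(1.2) = (1.2 - 0)/(1 - 0) × (1.2 - 2)/(1 - 2) × (1.2 - 3)/(1 - 3) × (1.2 - 4)/(1 - 4) = 0.806400
L_2(1.2) = (1.2 - 0)/(2 - 0) × (1.2 - 1)/(2 - 1) × (1.2 - 3)/(2 - 3) × (1.2 - 4)/(2 - 4) = 0.302400
L_3(1.2) = (1.2 - 0)/(3 - 0) × (1.2 - 1)/(3 - 1) × (1.2 - 2)/(3 - 2) × (1.2 - 4)/(3 - 4) = -0.089600
L_4(1.2) = (1.2 - 0)/(4 - 0) × (1.2 - 1)/(4 - 1) × (1.2 - 2)/(4 - 2) × (1.2 - 3)/(4 - 3) = 0.014400

P(1.2) = 17×L_0(1.2) + (-7)×L_1(1.2) + 8×L_2(1.2) + (-5)×L_3(1.2) + 12×L_4(1.2)
P(1.2) = -3.176000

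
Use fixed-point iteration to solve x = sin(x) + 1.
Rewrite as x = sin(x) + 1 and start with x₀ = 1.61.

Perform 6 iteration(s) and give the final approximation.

Equation: x = sin(x) + 1
Fixed-point form: x = sin(x) + 1
x₀ = 1.61

x_1 = g(1.610000) = 1.999232
x_2 = g(1.999232) = 1.909617
x_3 = g(1.909617) = 1.943147
x_4 = g(1.943147) = 1.931475
x_5 = g(1.931475) = 1.935658
x_6 = g(1.935658) = 1.934173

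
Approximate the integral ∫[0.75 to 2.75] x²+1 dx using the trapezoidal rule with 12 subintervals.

f(x) = x²+1
a = 0.75, b = 2.75, n = 12
h = (b - a)/n = 0.166667

Trapezoidal rule: (h/2)[f(x₀) + 2f(x₁) + 2f(x₂) + ... + f(xₙ)]

x_0 = 0.7500, f(x_0) = 1.562500, coefficient = 1
x_1 = 0.9167, f(x_1) = 1.840278, coefficient = 2
x_2 = 1.0833, f(x_2) = 2.173611, coefficient = 2
x_3 = 1.2500, f(x_3) = 2.562500, coefficient = 2
x_4 = 1.4167, f(x_4) = 3.006944, coefficient = 2
x_5 = 1.5833, f(x_5) = 3.506944, coefficient = 2
x_6 = 1.7500, f(x_6) = 4.062500, coefficient = 2
x_7 = 1.9167, f(x_7) = 4.673611, coefficient = 2
x_8 = 2.0833, f(x_8) = 5.340278, coefficient = 2
x_9 = 2.2500, f(x_9) = 6.062500, coefficient = 2
x_10 = 2.4167, f(x_10) = 6.840278, coefficient = 2
x_11 = 2.5833, f(x_11) = 7.673611, coefficient = 2
x_12 = 2.7500, f(x_12) = 8.562500, coefficient = 1

I ≈ (0.166667/2) × 105.611111 = 8.800926
Exact value: 8.791667
Error: 0.009259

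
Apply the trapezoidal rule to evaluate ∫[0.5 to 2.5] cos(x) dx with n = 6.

f(x) = cos(x)
a = 0.5, b = 2.5, n = 6
h = (b - a)/n = 0.333333

Trapezoidal rule: (h/2)[f(x₀) + 2f(x₁) + 2f(x₂) + ... + f(xₙ)]

x_0 = 0.5000, f(x_0) = 0.877583, coefficient = 1
x_1 = 0.8333, f(x_1) = 0.672412, coefficient = 2
x_2 = 1.1667, f(x_2) = 0.393219, coefficient = 2
x_3 = 1.5000, f(x_3) = 0.070737, coefficient = 2
x_4 = 1.8333, f(x_4) = -0.259531, coefficient = 2
x_5 = 2.1667, f(x_5) = -0.561229, coefficient = 2
x_6 = 2.5000, f(x_6) = -0.801144, coefficient = 1

I ≈ (0.333333/2) × 0.707654 = 0.117942
Exact value: 0.119047
Error: 0.001104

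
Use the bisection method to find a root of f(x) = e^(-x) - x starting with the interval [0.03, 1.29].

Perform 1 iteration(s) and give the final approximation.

f(x) = e^(-x) - x
Initial interval: [0.03, 1.29]

Iteration 1:
  c_1 = (0.030000 + 1.290000)/2 = 0.660000
  f(c_1) = f(0.660000) = -0.143149
  f(a) × f(c) < 0, new interval: [0.030000, 0.660000]

After 1 iteration(s), the approximation is c_1 = 0.660000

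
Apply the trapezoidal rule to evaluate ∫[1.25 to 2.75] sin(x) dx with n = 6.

f(x) = sin(x)
a = 1.25, b = 2.75, n = 6
h = (b - a)/n = 0.250000

Trapezoidal rule: (h/2)[f(x₀) + 2f(x₁) + 2f(x₂) + ... + f(xₙ)]

x_0 = 1.2500, f(x_0) = 0.948985, coefficient = 1
x_1 = 1.5000, f(x_1) = 0.997495, coefficient = 2
x_2 = 1.7500, f(x_2) = 0.983986, coefficient = 2
x_3 = 2.0000, f(x_3) = 0.909297, coefficient = 2
x_4 = 2.2500, f(x_4) = 0.778073, coefficient = 2
x_5 = 2.5000, f(x_5) = 0.598472, coefficient = 2
x_6 = 2.7500, f(x_6) = 0.381661, coefficient = 1

I ≈ (0.250000/2) × 9.865293 = 1.233162
Exact value: 1.239625
Error: 0.006463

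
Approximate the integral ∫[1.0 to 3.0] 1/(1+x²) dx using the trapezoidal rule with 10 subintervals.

f(x) = 1/(1+x²)
a = 1.0, b = 3.0, n = 10
h = (b - a)/n = 0.200000

Trapezoidal rule: (h/2)[f(x₀) + 2f(x₁) + 2f(x₂) + ... + f(xₙ)]

x_0 = 1.0000, f(x_0) = 0.500000, coefficient = 1
x_1 = 1.2000, f(x_1) = 0.409836, coefficient = 2
x_2 = 1.4000, f(x_2) = 0.337838, coefficient = 2
x_3 = 1.6000, f(x_3) = 0.280899, coefficient = 2
x_4 = 1.8000, f(x_4) = 0.235849, coefficient = 2
x_5 = 2.0000, f(x_5) = 0.200000, coefficient = 2
x_6 = 2.2000, f(x_6) = 0.171233, coefficient = 2
x_7 = 2.4000, f(x_7) = 0.147929, coefficient = 2
x_8 = 2.6000, f(x_8) = 0.128866, coefficient = 2
x_9 = 2.8000, f(x_9) = 0.113122, coefficient = 2
x_10 = 3.0000, f(x_10) = 0.100000, coefficient = 1

I ≈ (0.200000/2) × 4.651144 = 0.465114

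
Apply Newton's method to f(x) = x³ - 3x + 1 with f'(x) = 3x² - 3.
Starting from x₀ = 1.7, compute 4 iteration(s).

f(x) = x³ - 3x + 1
f'(x) = 3x² - 3
x₀ = 1.7

Newton-Raphson formula: x_{n+1} = x_n - f(x_n)/f'(x_n)

Iteration 1:
  f(1.700000) = 0.813000
  f'(1.700000) = 5.670000
  x_1 = 1.700000 - 0.813000/5.670000 = 1.556614
Iteration 2:
  f(1.556614) = 0.101906
  f'(1.556614) = 4.269139
  x_2 = 1.556614 - 0.101906/4.269139 = 1.532743
Iteration 3:
  f(1.532743) = 0.002647
  f'(1.532743) = 4.047907
  x_3 = 1.532743 - 0.002647/4.047907 = 1.532089
Iteration 4:
  f(1.532089) = 0.000002
  f'(1.532089) = 4.041894
  x_4 = 1.532089 - 0.000002/4.041894 = 1.532089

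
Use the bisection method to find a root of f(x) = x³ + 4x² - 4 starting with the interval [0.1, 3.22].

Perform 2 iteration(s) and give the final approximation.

f(x) = x³ + 4x² - 4
Initial interval: [0.1, 3.22]

Iteration 1:
  c_1 = (0.100000 + 3.220000)/2 = 1.660000
  f(c_1) = f(1.660000) = 11.596696
  f(a) × f(c) < 0, new interval: [0.100000, 1.660000]
Iteration 2:
  c_2 = (0.100000 + 1.660000)/2 = 0.880000
  f(c_2) = f(0.880000) = -0.220928
  f(a) × f(c) ≥ 0, new interval: [0.880000, 1.660000]

After 2 iteration(s), the approximation is c_2 = 0.880000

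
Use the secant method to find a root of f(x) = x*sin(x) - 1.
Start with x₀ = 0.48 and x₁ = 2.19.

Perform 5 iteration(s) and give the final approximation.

f(x) = x*sin(x) - 1
x₀ = 0.48, x₁ = 2.19

Secant formula: x_{n+1} = x_n - f(x_n)(x_n - x_{n-1})/(f(x_n) - f(x_{n-1}))

Iteration 1:
  f(0.480000) = -0.778346
  f(2.190000) = 0.783407
  x_2 = 2.190000 - 0.783407×(2.190000 - 0.480000)/(0.783407 - (-0.778346))
       = 1.332230
Iteration 2:
  f(2.190000) = 0.783407
  f(1.332230) = 0.294498
  x_3 = 1.332230 - 0.294498×(1.332230 - 2.190000)/(0.294498 - 0.783407)
       = 0.815546
Iteration 3:
  f(1.332230) = 0.294498
  f(0.815546) = -0.406202
  x_4 = 0.815546 - (-0.406202)×(0.815546 - 1.332230)/(-0.406202 - 0.294498)
       = 1.115072
Iteration 4:
  f(0.815546) = -0.406202
  f(1.115072) = 0.001270
  x_5 = 1.115072 - 0.001270×(1.115072 - 0.815546)/(0.001270 - (-0.406202))
       = 1.114138
Iteration 5:
  f(1.115072) = 0.001270
  f(1.114138) = -0.000026
  x_6 = 1.114138 - (-0.000026)×(1.114138 - 1.115072)/(-0.000026 - 0.001270)
       = 1.114157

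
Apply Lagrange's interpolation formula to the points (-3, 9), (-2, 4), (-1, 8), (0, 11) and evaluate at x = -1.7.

Lagrange interpolation formula:
P(x) = Σ yᵢ × Lᵢ(x)
where Lᵢ(x) = Π_{j≠i} (x - xⱼ)/(xᵢ - xⱼ)

L_0(-1.7) = (-1.7 - (-2))/(-3 - (-2)) × (-1.7 - (-1))/(-3 - (-1)) × (-1.7 - 0)/(-3 - 0) = -0.059500
L_1(-1.7) = (-1.7 - (-3))/(-2 - (-3)) × (-1.7 - (-1))/(-2 - (-1)) × (-1.7 - 0)/(-2 - 0) = 0.773500
L_2(-1.7) = (-1.7 - (-3))/(-1 - (-3)) × (-1.7 - (-2))/(-1 - (-2)) × (-1.7 - 0)/(-1 - 0) = 0.331500
L_3(-1.7) = (-1.7 - (-3))/(0 - (-3)) × (-1.7 - (-2))/(0 - (-2)) × (-1.7 - (-1))/(0 - (-1)) = -0.045500

P(-1.7) = 9×L_0(-1.7) + 4×L_1(-1.7) + 8×L_2(-1.7) + 11×L_3(-1.7)
P(-1.7) = 4.710000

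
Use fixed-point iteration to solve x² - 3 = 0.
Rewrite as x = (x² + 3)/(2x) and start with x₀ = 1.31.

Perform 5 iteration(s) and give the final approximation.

Equation: x² - 3 = 0
Fixed-point form: x = (x² + 3)/(2x)
x₀ = 1.31

x_1 = g(1.310000) = 1.800038
x_2 = g(1.800038) = 1.733335
x_3 = g(1.733335) = 1.732051
x_4 = g(1.732051) = 1.732051
x_5 = g(1.732051) = 1.732051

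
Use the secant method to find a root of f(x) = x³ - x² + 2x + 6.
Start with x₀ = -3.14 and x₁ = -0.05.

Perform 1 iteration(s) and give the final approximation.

f(x) = x³ - x² + 2x + 6
x₀ = -3.14, x₁ = -0.05

Secant formula: x_{n+1} = x_n - f(x_n)(x_n - x_{n-1})/(f(x_n) - f(x_{n-1}))

Iteration 1:
  f(-3.140000) = -41.098744
  f(-0.050000) = 5.897375
  x_2 = -0.050000 - 5.897375×(-0.050000 - (-3.140000))/(5.897375 - (-41.098744))
       = -0.437753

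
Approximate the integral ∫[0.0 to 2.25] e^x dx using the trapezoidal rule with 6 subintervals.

f(x) = e^x
a = 0.0, b = 2.25, n = 6
h = (b - a)/n = 0.375000

Trapezoidal rule: (h/2)[f(x₀) + 2f(x₁) + 2f(x₂) + ... + f(xₙ)]

x_0 = 0.0000, f(x_0) = 1.000000, coefficient = 1
x_1 = 0.3750, f(x_1) = 1.454991, coefficient = 2
x_2 = 0.7500, f(x_2) = 2.117000, coefficient = 2
x_3 = 1.1250, f(x_3) = 3.080217, coefficient = 2
x_4 = 1.5000, f(x_4) = 4.481689, coefficient = 2
x_5 = 1.8750, f(x_5) = 6.520819, coefficient = 2
x_6 = 2.2500, f(x_6) = 9.487736, coefficient = 1

I ≈ (0.375000/2) × 45.797169 = 8.586969
Exact value: 8.487736
Error: 0.099233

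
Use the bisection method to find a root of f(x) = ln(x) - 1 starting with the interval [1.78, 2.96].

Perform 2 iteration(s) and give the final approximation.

f(x) = ln(x) - 1
Initial interval: [1.78, 2.96]

Iteration 1:
  c_1 = (1.780000 + 2.960000)/2 = 2.370000
  f(c_1) = f(2.370000) = -0.137110
  f(a) × f(c) ≥ 0, new interval: [2.370000, 2.960000]
Iteration 2:
  c_2 = (2.370000 + 2.960000)/2 = 2.665000
  f(c_2) = f(2.665000) = -0.019796
  f(a) × f(c) ≥ 0, new interval: [2.665000, 2.960000]

After 2 iteration(s), the approximation is c_2 = 2.665000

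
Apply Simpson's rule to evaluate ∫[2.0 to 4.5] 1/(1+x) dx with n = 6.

f(x) = 1/(1+x)
a = 2.0, b = 4.5, n = 6
h = (b - a)/n = 0.416667

Simpson's rule: (h/3)[f(x₀) + 4f(x₁) + 2f(x₂) + ... + f(xₙ)]

x_0 = 2.0000, f(x_0) = 0.333333, coefficient = 1
x_1 = 2.4167, f(x_1) = 0.292683, coefficient = 4
x_2 = 2.8333, f(x_2) = 0.260870, coefficient = 2
x_3 = 3.2500, f(x_3) = 0.235294, coefficient = 4
x_4 = 3.6667, f(x_4) = 0.214286, coefficient = 2
x_5 = 4.0833, f(x_5) = 0.196721, coefficient = 4
x_6 = 4.5000, f(x_6) = 0.181818, coefficient = 1

I ≈ (0.416667/3) × 4.364255 = 0.606147
Exact value: 0.606136
Error: 0.000011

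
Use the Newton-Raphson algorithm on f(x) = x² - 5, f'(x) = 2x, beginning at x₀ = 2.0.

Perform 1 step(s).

f(x) = x² - 5
f'(x) = 2x
x₀ = 2.0

Newton-Raphson formula: x_{n+1} = x_n - f(x_n)/f'(x_n)

Iteration 1:
  f(2.000000) = -1.000000
  f'(2.000000) = 4.000000
  x_1 = 2.000000 - (-1.000000)/4.000000 = 2.250000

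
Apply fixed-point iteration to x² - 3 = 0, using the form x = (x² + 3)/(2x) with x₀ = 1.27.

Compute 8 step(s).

Equation: x² - 3 = 0
Fixed-point form: x = (x² + 3)/(2x)
x₀ = 1.27

x_1 = g(1.270000) = 1.816102
x_2 = g(1.816102) = 1.733996
x_3 = g(1.733996) = 1.732052
x_4 = g(1.732052) = 1.732051
x_5 = g(1.732051) = 1.732051
x_6 = g(1.732051) = 1.732051
x_7 = g(1.732051) = 1.732051
x_8 = g(1.732051) = 1.732051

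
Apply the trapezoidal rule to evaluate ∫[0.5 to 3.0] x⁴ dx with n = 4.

f(x) = x⁴
a = 0.5, b = 3.0, n = 4
h = (b - a)/n = 0.625000

Trapezoidal rule: (h/2)[f(x₀) + 2f(x₁) + 2f(x₂) + ... + f(xₙ)]

x_0 = 0.5000, f(x_0) = 0.062500, coefficient = 1
x_1 = 1.1250, f(x_1) = 1.601807, coefficient = 2
x_2 = 1.7500, f(x_2) = 9.378906, coefficient = 2
x_3 = 2.3750, f(x_3) = 31.816650, coefficient = 2
x_4 = 3.0000, f(x_4) = 81.000000, coefficient = 1

I ≈ (0.625000/2) × 166.657227 = 52.080383
Exact value: 48.593750
Error: 3.486633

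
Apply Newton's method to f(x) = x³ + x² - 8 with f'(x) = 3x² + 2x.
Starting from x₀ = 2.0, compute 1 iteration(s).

f(x) = x³ + x² - 8
f'(x) = 3x² + 2x
x₀ = 2.0

Newton-Raphson formula: x_{n+1} = x_n - f(x_n)/f'(x_n)

Iteration 1:
  f(2.000000) = 4.000000
  f'(2.000000) = 16.000000
  x_1 = 2.000000 - 4.000000/16.000000 = 1.750000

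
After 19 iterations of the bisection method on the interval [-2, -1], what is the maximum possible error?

Bisection error bound: |error| ≤ (b-a)/2^n
|error| ≤ (-1 - (-2))/2^19 = 1/2^19
|error| ≤ 0.0000019073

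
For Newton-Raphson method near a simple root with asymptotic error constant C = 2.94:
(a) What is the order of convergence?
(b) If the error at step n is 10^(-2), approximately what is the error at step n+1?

(a) Newton-Raphson has quadratic (order 2) convergence near simple roots.
    This means |e_{n+1}| ≈ C|e_n|².

(b) With |e_n| = 10^(-2) and C = 2.94:
    |e_{n+1}| ≈ 2.94 × (10^(-2))² = 2.94 × 10^(-4)

(a) 2 (quadratic); (b) |e_{n+1}| ≈ 2.940e-04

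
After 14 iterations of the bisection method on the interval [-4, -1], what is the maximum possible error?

Bisection error bound: |error| ≤ (b-a)/2^n
|error| ≤ (-1 - (-4))/2^14 = 3/2^14
|error| ≤ 0.0001831055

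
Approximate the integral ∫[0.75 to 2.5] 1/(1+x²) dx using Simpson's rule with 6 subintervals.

f(x) = 1/(1+x²)
a = 0.75, b = 2.5, n = 6
h = (b - a)/n = 0.291667

Simpson's rule: (h/3)[f(x₀) + 4f(x₁) + 2f(x₂) + ... + f(xₙ)]

x_0 = 0.7500, f(x_0) = 0.640000, coefficient = 1
x_1 = 1.0417, f(x_1) = 0.479600, coefficient = 4
x_2 = 1.3333, f(x_2) = 0.360000, coefficient = 2
x_3 = 1.6250, f(x_3) = 0.274678, coefficient = 4
x_4 = 1.9167, f(x_4) = 0.213967, coefficient = 2
x_5 = 2.2083, f(x_5) = 0.170162, coefficient = 4
x_6 = 2.5000, f(x_6) = 0.137931, coefficient = 1

I ≈ (0.291667/3) × 5.623629 = 0.546742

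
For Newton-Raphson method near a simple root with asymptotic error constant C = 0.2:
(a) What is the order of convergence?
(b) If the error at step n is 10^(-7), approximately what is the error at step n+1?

(a) Newton-Raphson has quadratic (order 2) convergence near simple roots.
    This means |e_{n+1}| ≈ C|e_n|².

(b) With |e_n| = 10^(-7) and C = 0.2:
    |e_{n+1}| ≈ 0.2 × (10^(-7))² = 0.2 × 10^(-14)

(a) 2 (quadratic); (b) |e_{n+1}| ≈ 2.000e-15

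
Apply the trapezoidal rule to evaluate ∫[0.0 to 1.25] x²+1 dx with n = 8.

f(x) = x²+1
a = 0.0, b = 1.25, n = 8
h = (b - a)/n = 0.156250

Trapezoidal rule: (h/2)[f(x₀) + 2f(x₁) + 2f(x₂) + ... + f(xₙ)]

x_0 = 0.0000, f(x_0) = 1.000000, coefficient = 1
x_1 = 0.1562, f(x_1) = 1.024414, coefficient = 2
x_2 = 0.3125, f(x_2) = 1.097656, coefficient = 2
x_3 = 0.4688, f(x_3) = 1.219727, coefficient = 2
x_4 = 0.6250, f(x_4) = 1.390625, coefficient = 2
x_5 = 0.7812, f(x_5) = 1.610352, coefficient = 2
x_6 = 0.9375, f(x_6) = 1.878906, coefficient = 2
x_7 = 1.0938, f(x_7) = 2.196289, coefficient = 2
x_8 = 1.2500, f(x_8) = 2.562500, coefficient = 1

I ≈ (0.156250/2) × 24.398438 = 1.906128
Exact value: 1.901042
Error: 0.005086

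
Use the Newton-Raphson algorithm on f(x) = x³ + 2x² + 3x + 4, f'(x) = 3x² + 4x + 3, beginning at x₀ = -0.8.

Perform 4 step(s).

f(x) = x³ + 2x² + 3x + 4
f'(x) = 3x² + 4x + 3
x₀ = -0.8

Newton-Raphson formula: x_{n+1} = x_n - f(x_n)/f'(x_n)

Iteration 1:
  f(-0.800000) = 2.368000
  f'(-0.800000) = 1.720000
  x_1 = -0.800000 - 2.368000/1.720000 = -2.176744
Iteration 2:
  f(-2.176744) = -3.367685
  f'(-2.176744) = 8.507669
  x_2 = -2.176744 - (-3.367685)/8.507669 = -1.780903
Iteration 3:
  f(-1.780903) = -0.647818
  f'(-1.780903) = 5.391235
  x_3 = -1.780903 - (-0.647818)/5.391235 = -1.660742
Iteration 4:
  f(-1.660742) = -0.046530
  f'(-1.660742) = 4.631223
  x_4 = -1.660742 - (-0.046530)/4.631223 = -1.650695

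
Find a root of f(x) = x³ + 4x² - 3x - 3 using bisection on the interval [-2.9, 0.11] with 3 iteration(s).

f(x) = x³ + 4x² - 3x - 3
Initial interval: [-2.9, 0.11]

Iteration 1:
  c_1 = (-2.900000 + 0.110000)/2 = -1.395000
  f(c_1) = f(-1.395000) = 6.254395
  f(a) × f(c) ≥ 0, new interval: [-1.395000, 0.110000]
Iteration 2:
  c_2 = (-1.395000 + 0.110000)/2 = -0.642500
  f(c_2) = f(-0.642500) = 0.313497
  f(a) × f(c) ≥ 0, new interval: [-0.642500, 0.110000]
Iteration 3:
  c_3 = (-0.642500 + 0.110000)/2 = -0.266250
  f(c_3) = f(-0.266250) = -1.936568
  f(a) × f(c) < 0, new interval: [-0.642500, -0.266250]

After 3 iteration(s), the approximation is c_3 = -0.266250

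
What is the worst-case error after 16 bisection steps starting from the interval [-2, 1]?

Bisection error bound: |error| ≤ (b-a)/2^n
|error| ≤ (1 - (-2))/2^16 = 3/2^16
|error| ≤ 0.0000457764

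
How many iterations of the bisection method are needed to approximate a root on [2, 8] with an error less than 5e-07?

We need (b-a)/2^n ≤ 5e-07
(8 - 2)/2^n ≤ 5e-07
6/2^n ≤ 5e-07
2^n ≥ 12000000
n ≥ log₂(12000000) = 23.52
n ≥ 24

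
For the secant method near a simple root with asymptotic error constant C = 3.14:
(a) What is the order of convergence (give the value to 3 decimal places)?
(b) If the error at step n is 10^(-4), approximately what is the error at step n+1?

(a) Secant method has superlinear convergence with order φ = (1+√5)/2 ≈ 1.618.
    This means |e_{n+1}| ≈ C|e_n|^1.618.

(b) With |e_n| = 10^(-4) and C = 3.14:
    |e_{n+1}| ≈ 3.14 × (10^(-4))^1.618 = 3.14 × 10^(-6.47)

(a) ≈ 1.618 (golden ratio); (b) |e_{n+1}| ≈ 1.059e-06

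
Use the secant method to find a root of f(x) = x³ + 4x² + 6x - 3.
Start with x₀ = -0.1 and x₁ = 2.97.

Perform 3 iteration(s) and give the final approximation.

f(x) = x³ + 4x² + 6x - 3
x₀ = -0.1, x₁ = 2.97

Secant formula: x_{n+1} = x_n - f(x_n)(x_n - x_{n-1})/(f(x_n) - f(x_{n-1}))

Iteration 1:
  f(-0.100000) = -3.561000
  f(2.970000) = 76.301673
  x_2 = 2.970000 - 76.301673×(2.970000 - (-0.100000))/(76.301673 - (-3.561000))
       = 0.036888
Iteration 2:
  f(2.970000) = 76.301673
  f(0.036888) = -2.773177
  x_3 = 0.036888 - (-2.773177)×(0.036888 - 2.970000)/(-2.773177 - 76.301673)
       = 0.139753
Iteration 3:
  f(0.036888) = -2.773177
  f(0.139753) = -2.080626
  x_4 = 0.139753 - (-2.080626)×(0.139753 - 0.036888)/(-2.080626 - (-2.773177))
       = 0.448790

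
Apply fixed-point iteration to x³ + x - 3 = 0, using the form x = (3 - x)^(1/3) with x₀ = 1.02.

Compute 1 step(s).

Equation: x³ + x - 3 = 0
Fixed-point form: x = (3 - x)^(1/3)
x₀ = 1.02

x_1 = g(1.020000) = 1.255707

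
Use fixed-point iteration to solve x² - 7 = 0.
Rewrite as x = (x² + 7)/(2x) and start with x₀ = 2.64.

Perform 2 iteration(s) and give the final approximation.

Equation: x² - 7 = 0
Fixed-point form: x = (x² + 7)/(2x)
x₀ = 2.64

x_1 = g(2.640000) = 2.645758
x_2 = g(2.645758) = 2.645751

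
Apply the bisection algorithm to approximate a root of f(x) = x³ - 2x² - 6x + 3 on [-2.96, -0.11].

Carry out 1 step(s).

f(x) = x³ - 2x² - 6x + 3
Initial interval: [-2.96, -0.11]

Iteration 1:
  c_1 = (-2.960000 + (-0.110000))/2 = -1.535000
  f(c_1) = f(-1.535000) = 3.880745
  f(a) × f(c) < 0, new interval: [-2.960000, -1.535000]

After 1 iteration(s), the approximation is c_1 = -1.535000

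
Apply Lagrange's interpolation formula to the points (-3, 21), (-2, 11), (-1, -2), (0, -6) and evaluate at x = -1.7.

Lagrange interpolation formula:
P(x) = Σ yᵢ × Lᵢ(x)
where Lᵢ(x) = Π_{j≠i} (x - xⱼ)/(xᵢ - xⱼ)

L_0(-1.7) = (-1.7 - (-2))/(-3 - (-2)) × (-1.7 - (-1))/(-3 - (-1)) × (-1.7 - 0)/(-3 - 0) = -0.059500
L_1(-1.7) = (-1.7 - (-3))/(-2 - (-3)) × (-1.7 - (-1))/(-2 - (-1)) × (-1.7 - 0)/(-2 - 0) = 0.773500
L_2(-1.7) = (-1.7 - (-3))/(-1 - (-3)) × (-1.7 - (-2))/(-1 - (-2)) × (-1.7 - 0)/(-1 - 0) = 0.331500
L_3(-1.7) = (-1.7 - (-3))/(0 - (-3)) × (-1.7 - (-2))/(0 - (-2)) × (-1.7 - (-1))/(0 - (-1)) = -0.045500

P(-1.7) = 21×L_0(-1.7) + 11×L_1(-1.7) + (-2)×L_2(-1.7) + (-6)×L_3(-1.7)
P(-1.7) = 6.869000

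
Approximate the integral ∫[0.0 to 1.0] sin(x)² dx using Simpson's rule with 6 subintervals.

f(x) = sin(x)²
a = 0.0, b = 1.0, n = 6
h = (b - a)/n = 0.166667

Simpson's rule: (h/3)[f(x₀) + 4f(x₁) + 2f(x₂) + ... + f(xₙ)]

x_0 = 0.0000, f(x_0) = 0.000000, coefficient = 1
x_1 = 0.1667, f(x_1) = 0.027522, coefficient = 4
x_2 = 0.3333, f(x_2) = 0.107056, coefficient = 2
x_3 = 0.5000, f(x_3) = 0.229849, coefficient = 4
x_4 = 0.6667, f(x_4) = 0.382381, coefficient = 2
x_5 = 0.8333, f(x_5) = 0.547862, coefficient = 4
x_6 = 1.0000, f(x_6) = 0.708073, coefficient = 1

I ≈ (0.166667/3) × 4.907877 = 0.272660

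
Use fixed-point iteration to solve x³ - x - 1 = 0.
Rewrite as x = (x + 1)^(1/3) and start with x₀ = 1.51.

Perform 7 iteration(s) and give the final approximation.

Equation: x³ - x - 1 = 0
Fixed-point form: x = (x + 1)^(1/3)
x₀ = 1.51

x_1 = g(1.510000) = 1.359016
x_2 = g(1.359016) = 1.331201
x_3 = g(1.331201) = 1.325948
x_4 = g(1.325948) = 1.324952
x_5 = g(1.324952) = 1.324762
x_6 = g(1.324762) = 1.324726
x_7 = g(1.324726) = 1.324720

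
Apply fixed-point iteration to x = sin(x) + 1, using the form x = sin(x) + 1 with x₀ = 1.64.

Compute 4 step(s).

Equation: x = sin(x) + 1
Fixed-point form: x = sin(x) + 1
x₀ = 1.64

x_1 = g(1.640000) = 1.997606
x_2 = g(1.997606) = 1.910291
x_3 = g(1.910291) = 1.942923
x_4 = g(1.942923) = 1.931556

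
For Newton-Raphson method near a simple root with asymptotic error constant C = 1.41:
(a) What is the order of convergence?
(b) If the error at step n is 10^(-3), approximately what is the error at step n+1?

(a) Newton-Raphson has quadratic (order 2) convergence near simple roots.
    This means |e_{n+1}| ≈ C|e_n|².

(b) With |e_n| = 10^(-3) and C = 1.41:
    |e_{n+1}| ≈ 1.41 × (10^(-3))² = 1.41 × 10^(-6)

(a) 2 (quadratic); (b) |e_{n+1}| ≈ 1.410e-06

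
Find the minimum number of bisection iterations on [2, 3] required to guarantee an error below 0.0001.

We need (b-a)/2^n ≤ 0.0001
(3 - 2)/2^n ≤ 0.0001
1/2^n ≤ 0.0001
2^n ≥ 10000
n ≥ log₂(10000) = 13.29
n ≥ 14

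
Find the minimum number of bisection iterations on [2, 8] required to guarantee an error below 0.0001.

We need (b-a)/2^n ≤ 0.0001
(8 - 2)/2^n ≤ 0.0001
6/2^n ≤ 0.0001
2^n ≥ 60000
n ≥ log₂(60000) = 15.87
n ≥ 16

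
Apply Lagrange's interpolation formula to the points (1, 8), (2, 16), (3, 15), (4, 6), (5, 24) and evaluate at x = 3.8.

Lagrange interpolation formula:
P(x) = Σ yᵢ × Lᵢ(x)
where Lᵢ(x) = Π_{j≠i} (x - xⱼ)/(xᵢ - xⱼ)

L_0(3.8) = (3.8 - 2)/(1 - 2) × (3.8 - 3)/(1 - 3) × (3.8 - 4)/(1 - 4) × (3.8 - 5)/(1 - 5) = 0.014400
L_1(3.8) = (3.8 - 1)/(2 - 1) × (3.8 - 3)/(2 - 3) × (3.8 - 4)/(2 - 4) × (3.8 - 5)/(2 - 5) = -0.089600
L_2(3.8) = (3.8 - 1)/(3 - 1) × (3.8 - 2)/(3 - 2) × (3.8 - 4)/(3 - 4) × (3.8 - 5)/(3 - 5) = 0.302400
L_3(3.8) = (3.8 - 1)/(4 - 1) × (3.8 - 2)/(4 - 2) × (3.8 - 3)/(4 - 3) × (3.8 - 5)/(4 - 5) = 0.806400
L_4(3.8) = (3.8 - 1)/(5 - 1) × (3.8 - 2)/(5 - 2) × (3.8 - 3)/(5 - 3) × (3.8 - 4)/(5 - 4) = -0.033600

P(3.8) = 8×L_0(3.8) + 16×L_1(3.8) + 15×L_2(3.8) + 6×L_3(3.8) + 24×L_4(3.8)
P(3.8) = 7.249600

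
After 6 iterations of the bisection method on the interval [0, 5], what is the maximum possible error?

Bisection error bound: |error| ≤ (b-a)/2^n
|error| ≤ (5 - 0)/2^6 = 5/2^6
|error| ≤ 0.0781250000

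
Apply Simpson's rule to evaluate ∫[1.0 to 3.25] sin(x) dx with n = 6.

f(x) = sin(x)
a = 1.0, b = 3.25, n = 6
h = (b - a)/n = 0.375000

Simpson's rule: (h/3)[f(x₀) + 4f(x₁) + 2f(x₂) + ... + f(xₙ)]

x_0 = 1.0000, f(x_0) = 0.841471, coefficient = 1
x_1 = 1.3750, f(x_1) = 0.980893, coefficient = 4
x_2 = 1.7500, f(x_2) = 0.983986, coefficient = 2
x_3 = 2.1250, f(x_3) = 0.850320, coefficient = 4
x_4 = 2.5000, f(x_4) = 0.598472, coefficient = 2
x_5 = 2.8750, f(x_5) = 0.263446, coefficient = 4
x_6 = 3.2500, f(x_6) = -0.108195, coefficient = 1

I ≈ (0.375000/3) × 12.276827 = 1.534603
Exact value: 1.534432
Error: 0.000171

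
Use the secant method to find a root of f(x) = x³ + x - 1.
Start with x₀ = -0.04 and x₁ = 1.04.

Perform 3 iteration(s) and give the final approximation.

f(x) = x³ + x - 1
x₀ = -0.04, x₁ = 1.04

Secant formula: x_{n+1} = x_n - f(x_n)(x_n - x_{n-1})/(f(x_n) - f(x_{n-1}))

Iteration 1:
  f(-0.040000) = -1.040064
  f(1.040000) = 1.164864
  x_2 = 1.040000 - 1.164864×(1.040000 - (-0.040000))/(1.164864 - (-1.040064))
       = 0.469436
Iteration 2:
  f(1.040000) = 1.164864
  f(0.469436) = -0.427115
  x_3 = 0.469436 - (-0.427115)×(0.469436 - 1.040000)/(-0.427115 - 1.164864)
       = 0.622513
Iteration 3:
  f(0.469436) = -0.427115
  f(0.622513) = -0.136248
  x_4 = 0.622513 - (-0.136248)×(0.622513 - 0.469436)/(-0.136248 - (-0.427115))
       = 0.694218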